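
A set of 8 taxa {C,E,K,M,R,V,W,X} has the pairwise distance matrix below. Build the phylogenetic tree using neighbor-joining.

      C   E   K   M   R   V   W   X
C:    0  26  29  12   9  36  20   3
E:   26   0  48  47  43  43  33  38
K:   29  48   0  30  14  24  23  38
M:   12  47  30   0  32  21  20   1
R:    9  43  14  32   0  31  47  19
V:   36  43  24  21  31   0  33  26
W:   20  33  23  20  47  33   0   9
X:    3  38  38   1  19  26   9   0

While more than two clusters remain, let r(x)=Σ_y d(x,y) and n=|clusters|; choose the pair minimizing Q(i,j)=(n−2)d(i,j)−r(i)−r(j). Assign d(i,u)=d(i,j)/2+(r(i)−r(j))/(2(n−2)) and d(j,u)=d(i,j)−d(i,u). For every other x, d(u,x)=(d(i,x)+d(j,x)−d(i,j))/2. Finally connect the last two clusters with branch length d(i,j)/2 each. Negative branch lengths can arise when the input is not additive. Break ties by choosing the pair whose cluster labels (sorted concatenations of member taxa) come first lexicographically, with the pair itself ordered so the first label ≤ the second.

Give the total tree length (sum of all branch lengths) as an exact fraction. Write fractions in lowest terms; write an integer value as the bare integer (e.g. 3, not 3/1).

2799/32

1. join K+R (d=14, Q=-317) ⇒ KR; edges |K|=95/12, |R|=73/12
  updated: d(C,KR)=12, d(E,KR)=77/2, d(KR,M)=24, d(KR,V)=41/2, d(KR,W)=28, d(KR,X)=43/2
2. join KR+V (d=41/2, Q=-443/2) ⇒ KRV; edges |KR|=27/4, |V|=55/4
  updated: d(C,KRV)=55/4, d(E,KRV)=61/2, d(KRV,M)=49/4, d(KRV,W)=81/4, d(KRV,X)=27/2
3. join M+X (d=1, Q=-611/4) ⇒ MX; edges |M|=127/32, |X|=-95/32
  updated: d(C,MX)=7, d(E,MX)=42, d(KRV,MX)=99/8, d(MX,W)=14
4. join C+MX (d=7, Q=-969/8) ⇒ CMX; edges |C|=33/16, |MX|=79/16
  updated: d(CMX,E)=61/2, d(CMX,KRV)=153/16, d(CMX,W)=27/2
5. join CMX+KRV (d=153/16, Q=-379/4) ⇒ CKMRVX; edges |CMX|=99/32, |KRV|=207/32
  updated: d(CKMRVX,E)=823/32, d(CKMRVX,W)=387/32
6. join CKMRVX+E (d=823/32, Q=-1133/16) ⇒ CEKMRVX; edges |CKMRVX|=77/32, |E|=373/16
  updated: d(CEKMRVX,W)=155/16
7. join CEKMRVX+W (d=155/16) ⇒ CEKMRVWX; edges |CEKMRVX|=155/32, |W|=155/32
final tree: ((((C:33/16,(M:127/32,X:-95/32):79/16):99/32,((K:95/12,R:73/12):27/4,V:55/4):207/32):77/32,E:373/16):155/32,W:155/32)
total length: 2799/32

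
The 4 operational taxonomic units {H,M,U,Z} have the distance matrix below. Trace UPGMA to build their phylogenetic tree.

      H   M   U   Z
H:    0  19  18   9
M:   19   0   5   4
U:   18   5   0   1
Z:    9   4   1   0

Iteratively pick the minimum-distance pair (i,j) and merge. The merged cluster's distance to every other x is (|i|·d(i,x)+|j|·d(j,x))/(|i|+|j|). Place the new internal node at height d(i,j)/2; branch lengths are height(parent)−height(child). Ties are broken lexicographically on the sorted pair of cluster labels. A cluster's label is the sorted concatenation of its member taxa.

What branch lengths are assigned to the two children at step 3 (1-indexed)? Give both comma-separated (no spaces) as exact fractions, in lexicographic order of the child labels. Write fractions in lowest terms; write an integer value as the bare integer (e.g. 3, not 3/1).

23/3,65/12

1. join U+Z (d=1) ⇒ UZ; edges |U|=1/2, |Z|=1/2
  updated: d(H,UZ)=27/2, d(M,UZ)=9/2
2. join M+UZ (d=9/2) ⇒ MUZ; edges |M|=9/4, |UZ|=7/4
  updated: d(H,MUZ)=46/3
3. join H+MUZ (d=46/3) ⇒ HMUZ; edges |H|=23/3, |MUZ|=65/12
final tree: (H:23/3,(M:9/4,(U:1/2,Z:1/2):7/4):65/12)
total length: 217/12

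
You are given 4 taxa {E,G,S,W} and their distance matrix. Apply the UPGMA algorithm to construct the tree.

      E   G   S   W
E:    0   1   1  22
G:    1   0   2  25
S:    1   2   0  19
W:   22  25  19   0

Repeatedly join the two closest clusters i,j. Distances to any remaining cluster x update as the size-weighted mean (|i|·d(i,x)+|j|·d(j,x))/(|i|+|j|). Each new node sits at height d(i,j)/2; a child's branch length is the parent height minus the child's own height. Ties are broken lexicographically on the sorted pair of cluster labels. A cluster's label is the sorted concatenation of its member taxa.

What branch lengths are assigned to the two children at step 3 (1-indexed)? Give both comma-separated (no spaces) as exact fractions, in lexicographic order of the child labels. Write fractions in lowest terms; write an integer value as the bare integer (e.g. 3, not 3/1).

1. join E+G (d=1) ⇒ EG; edges |E|=1/2, |G|=1/2
  updated: d(EG,S)=3/2, d(EG,W)=47/2
2. join EG+S (d=3/2) ⇒ EGS; edges |EG|=1/4, |S|=3/4
  updated: d(EGS,W)=22
3. join EGS+W (d=22) ⇒ EGSW; edges |EGS|=41/4, |W|=11
final tree: (((E:1/2,G:1/2):1/4,S:3/4):41/4,W:11)
total length: 93/4

41/4,11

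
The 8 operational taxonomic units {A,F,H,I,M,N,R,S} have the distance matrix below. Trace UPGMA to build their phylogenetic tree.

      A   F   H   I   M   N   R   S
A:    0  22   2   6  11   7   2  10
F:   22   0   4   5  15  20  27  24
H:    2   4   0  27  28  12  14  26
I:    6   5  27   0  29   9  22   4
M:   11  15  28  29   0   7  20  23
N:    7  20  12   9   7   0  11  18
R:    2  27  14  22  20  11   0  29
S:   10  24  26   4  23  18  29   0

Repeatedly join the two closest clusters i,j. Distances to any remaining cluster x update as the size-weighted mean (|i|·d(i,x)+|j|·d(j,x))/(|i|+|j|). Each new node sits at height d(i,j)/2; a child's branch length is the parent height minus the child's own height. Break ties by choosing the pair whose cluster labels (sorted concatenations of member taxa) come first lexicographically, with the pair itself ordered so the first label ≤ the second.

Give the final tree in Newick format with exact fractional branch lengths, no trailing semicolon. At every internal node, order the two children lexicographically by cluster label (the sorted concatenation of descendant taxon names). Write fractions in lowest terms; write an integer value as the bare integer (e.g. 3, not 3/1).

step 1: merge (A,H) at d=2; branch lengths A→1, H→1; new cluster AH
  updated: d(AH,F)=13, d(AH,I)=33/2, d(AH,M)=39/2, d(AH,N)=19/2, d(AH,R)=8, d(AH,S)=18
step 2: merge (I,S) at d=4; branch lengths I→2, S→2; new cluster IS
  updated: d(AH,IS)=69/4, d(F,IS)=29/2, d(IS,M)=26, d(IS,N)=27/2, d(IS,R)=51/2
step 3: merge (M,N) at d=7; branch lengths M→7/2, N→7/2; new cluster MN
  updated: d(AH,MN)=29/2, d(F,MN)=35/2, d(IS,MN)=79/4, d(MN,R)=31/2
step 4: merge (AH,R) at d=8; branch lengths AH→3, R→4; new cluster AHR
  updated: d(AHR,F)=53/3, d(AHR,IS)=20, d(AHR,MN)=89/6
step 5: merge (F,IS) at d=29/2; branch lengths F→29/4, IS→21/4; new cluster FIS
  updated: d(AHR,FIS)=173/9, d(FIS,MN)=19
step 6: merge (AHR,MN) at d=89/6; branch lengths AHR→41/12, MN→47/12; new cluster AHMNR
  updated: d(AHMNR,FIS)=287/15
step 7: merge (AHMNR,FIS) at d=287/15; branch lengths AHMNR→43/20, FIS→139/60; new cluster AFHIMNRS
final tree: ((((A:1,H:1):3,R:4):41/12,(M:7/2,N:7/2):47/12):43/20,(F:29/4,(I:2,S:2):21/4):139/60)
total length: 443/10

((((A:1,H:1):3,R:4):41/12,(M:7/2,N:7/2):47/12):43/20,(F:29/4,(I:2,S:2):21/4):139/60)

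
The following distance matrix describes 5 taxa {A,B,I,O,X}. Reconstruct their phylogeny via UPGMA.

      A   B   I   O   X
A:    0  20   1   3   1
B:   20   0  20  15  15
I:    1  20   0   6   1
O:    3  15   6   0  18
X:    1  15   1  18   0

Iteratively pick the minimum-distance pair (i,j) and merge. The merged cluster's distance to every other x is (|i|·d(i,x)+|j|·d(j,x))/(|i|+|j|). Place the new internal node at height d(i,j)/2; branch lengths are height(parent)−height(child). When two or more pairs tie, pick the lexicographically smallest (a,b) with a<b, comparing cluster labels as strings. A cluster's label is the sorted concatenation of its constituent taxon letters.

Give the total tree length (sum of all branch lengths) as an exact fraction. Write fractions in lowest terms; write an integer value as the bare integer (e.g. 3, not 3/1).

1. join A+I (d=1) ⇒ AI; edges |A|=1/2, |I|=1/2
  updated: d(AI,B)=20, d(AI,O)=9/2, d(AI,X)=1
2. join AI+X (d=1) ⇒ AIX; edges |AI|=0, |X|=1/2
  updated: d(AIX,B)=55/3, d(AIX,O)=9
3. join AIX+O (d=9) ⇒ AIOX; edges |AIX|=4, |O|=9/2
  updated: d(AIOX,B)=35/2
4. join AIOX+B (d=35/2) ⇒ ABIOX; edges |AIOX|=17/4, |B|=35/4
final tree: ((((A:1/2,I:1/2):0,X:1/2):4,O:9/2):17/4,B:35/4)
total length: 23

23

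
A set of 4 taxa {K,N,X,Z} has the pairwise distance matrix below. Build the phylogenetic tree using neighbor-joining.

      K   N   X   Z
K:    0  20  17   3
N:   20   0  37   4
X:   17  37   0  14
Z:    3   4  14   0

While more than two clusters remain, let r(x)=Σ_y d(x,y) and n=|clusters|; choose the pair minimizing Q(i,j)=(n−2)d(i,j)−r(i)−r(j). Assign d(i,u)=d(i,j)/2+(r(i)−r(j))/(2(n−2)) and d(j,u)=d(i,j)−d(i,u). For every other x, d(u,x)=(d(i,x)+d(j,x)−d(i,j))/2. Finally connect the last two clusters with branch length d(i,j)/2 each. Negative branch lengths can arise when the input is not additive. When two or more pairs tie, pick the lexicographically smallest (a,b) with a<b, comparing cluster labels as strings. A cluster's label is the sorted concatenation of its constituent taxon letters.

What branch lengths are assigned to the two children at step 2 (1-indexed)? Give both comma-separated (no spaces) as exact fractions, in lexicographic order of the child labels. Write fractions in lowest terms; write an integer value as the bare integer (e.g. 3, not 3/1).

8,12

1. join K+X (d=17, Q=-74) ⇒ KX; edges |K|=3/2, |X|=31/2
  updated: d(KX,N)=20, d(KX,Z)=0
2. join KX+N (d=20, Q=-24) ⇒ KNX; edges |KX|=8, |N|=12
  updated: d(KNX,Z)=-8
3. join KNX+Z (d=-8) ⇒ KNXZ; edges |KNX|=-4, |Z|=-4
final tree: (((K:3/2,X:31/2):8,N:12):-4,Z:-4)
total length: 29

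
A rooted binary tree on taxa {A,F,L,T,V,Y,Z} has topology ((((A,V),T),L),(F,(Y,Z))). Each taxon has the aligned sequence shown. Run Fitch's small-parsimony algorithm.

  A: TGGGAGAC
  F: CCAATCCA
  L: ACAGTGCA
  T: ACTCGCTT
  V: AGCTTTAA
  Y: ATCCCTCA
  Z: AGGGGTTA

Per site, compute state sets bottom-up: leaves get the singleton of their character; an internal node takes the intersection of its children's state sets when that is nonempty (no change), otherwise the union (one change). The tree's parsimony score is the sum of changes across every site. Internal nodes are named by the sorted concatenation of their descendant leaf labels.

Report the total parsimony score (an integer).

[col 0] AV: children A:{T}, V:{A} ∪→ {A,T}; cost 1
[col 0] ATV: children AV:{A,T}, T:{A} ∩→ {A}; cost 0
[col 0] ALTV: children ATV:{A}, L:{A} ∩→ {A}; cost 0
[col 0] YZ: children Y:{A}, Z:{A} ∩→ {A}; cost 0
[col 0] FYZ: children F:{C}, YZ:{A} ∪→ {A,C}; cost 1
[col 0] AFLTVYZ: children ALTV:{A}, FYZ:{A,C} ∩→ {A}; cost 0
[col 1] AV: children A:{G}, V:{G} ∩→ {G}; cost 0
[col 1] ATV: children AV:{G}, T:{C} ∪→ {C,G}; cost 1
[col 1] ALTV: children ATV:{C,G}, L:{C} ∩→ {C}; cost 0
[col 1] YZ: children Y:{T}, Z:{G} ∪→ {G,T}; cost 1
[col 1] FYZ: children F:{C}, YZ:{G,T} ∪→ {C,G,T}; cost 1
[col 1] AFLTVYZ: children ALTV:{C}, FYZ:{C,G,T} ∩→ {C}; cost 0
[col 2] AV: children A:{G}, V:{C} ∪→ {C,G}; cost 1
[col 2] ATV: children AV:{C,G}, T:{T} ∪→ {C,G,T}; cost 1
[col 2] ALTV: children ATV:{C,G,T}, L:{A} ∪→ {A,C,G,T}; cost 1
[col 2] YZ: children Y:{C}, Z:{G} ∪→ {C,G}; cost 1
[col 2] FYZ: children F:{A}, YZ:{C,G} ∪→ {A,C,G}; cost 1
[col 2] AFLTVYZ: children ALTV:{A,C,G,T}, FYZ:{A,C,G} ∩→ {A,C,G}; cost 0
[col 3] AV: children A:{G}, V:{T} ∪→ {G,T}; cost 1
[col 3] ATV: children AV:{G,T}, T:{C} ∪→ {C,G,T}; cost 1
[col 3] ALTV: children ATV:{C,G,T}, L:{G} ∩→ {G}; cost 0
[col 3] YZ: children Y:{C}, Z:{G} ∪→ {C,G}; cost 1
[col 3] FYZ: children F:{A}, YZ:{C,G} ∪→ {A,C,G}; cost 1
[col 3] AFLTVYZ: children ALTV:{G}, FYZ:{A,C,G} ∩→ {G}; cost 0
[col 4] AV: children A:{A}, V:{T} ∪→ {A,T}; cost 1
[col 4] ATV: children AV:{A,T}, T:{G} ∪→ {A,G,T}; cost 1
[col 4] ALTV: children ATV:{A,G,T}, L:{T} ∩→ {T}; cost 0
[col 4] YZ: children Y:{C}, Z:{G} ∪→ {C,G}; cost 1
[col 4] FYZ: children F:{T}, YZ:{C,G} ∪→ {C,G,T}; cost 1
[col 4] AFLTVYZ: children ALTV:{T}, FYZ:{C,G,T} ∩→ {T}; cost 0
[col 5] AV: children A:{G}, V:{T} ∪→ {G,T}; cost 1
[col 5] ATV: children AV:{G,T}, T:{C} ∪→ {C,G,T}; cost 1
[col 5] ALTV: children ATV:{C,G,T}, L:{G} ∩→ {G}; cost 0
[col 5] YZ: children Y:{T}, Z:{T} ∩→ {T}; cost 0
[col 5] FYZ: children F:{C}, YZ:{T} ∪→ {C,T}; cost 1
[col 5] AFLTVYZ: children ALTV:{G}, FYZ:{C,T} ∪→ {C,G,T}; cost 1
[col 6] AV: children A:{A}, V:{A} ∩→ {A}; cost 0
[col 6] ATV: children AV:{A}, T:{T} ∪→ {A,T}; cost 1
[col 6] ALTV: children ATV:{A,T}, L:{C} ∪→ {A,C,T}; cost 1
[col 6] YZ: children Y:{C}, Z:{T} ∪→ {C,T}; cost 1
[col 6] FYZ: children F:{C}, YZ:{C,T} ∩→ {C}; cost 0
[col 6] AFLTVYZ: children ALTV:{A,C,T}, FYZ:{C} ∩→ {C}; cost 0
[col 7] AV: children A:{C}, V:{A} ∪→ {A,C}; cost 1
[col 7] ATV: children AV:{A,C}, T:{T} ∪→ {A,C,T}; cost 1
[col 7] ALTV: children ATV:{A,C,T}, L:{A} ∩→ {A}; cost 0
[col 7] YZ: children Y:{A}, Z:{A} ∩→ {A}; cost 0
[col 7] FYZ: children F:{A}, YZ:{A} ∩→ {A}; cost 0
[col 7] AFLTVYZ: children ALTV:{A}, FYZ:{A} ∩→ {A}; cost 0
per-site changes: [2, 3, 5, 4, 4, 4, 3, 2]; total = 27

27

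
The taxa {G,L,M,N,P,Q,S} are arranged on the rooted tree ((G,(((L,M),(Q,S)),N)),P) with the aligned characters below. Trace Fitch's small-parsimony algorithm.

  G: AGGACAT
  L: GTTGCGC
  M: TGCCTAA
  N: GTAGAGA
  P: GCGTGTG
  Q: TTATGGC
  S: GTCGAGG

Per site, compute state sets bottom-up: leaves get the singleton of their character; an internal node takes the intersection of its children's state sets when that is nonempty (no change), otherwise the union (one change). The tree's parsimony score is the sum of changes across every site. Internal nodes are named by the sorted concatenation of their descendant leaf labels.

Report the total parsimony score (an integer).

LM@0: {G} ∪ {T} = {G,T} (union, +1)
QS@0: {T} ∪ {G} = {G,T} (union, +1)
LMQS@0: {G,T} ∩ {G,T} = {G,T} (intersection, +0)
LMNQS@0: {G,T} ∩ {G} = {G} (intersection, +0)
GLMNQS@0: {A} ∪ {G} = {A,G} (union, +1)
GLMNPQS@0: {A,G} ∩ {G} = {G} (intersection, +0)
LM@1: {T} ∪ {G} = {G,T} (union, +1)
QS@1: {T} ∩ {T} = {T} (intersection, +0)
LMQS@1: {G,T} ∩ {T} = {T} (intersection, +0)
LMNQS@1: {T} ∩ {T} = {T} (intersection, +0)
GLMNQS@1: {G} ∪ {T} = {G,T} (union, +1)
GLMNPQS@1: {G,T} ∪ {C} = {C,G,T} (union, +1)
LM@2: {T} ∪ {C} = {C,T} (union, +1)
QS@2: {A} ∪ {C} = {A,C} (union, +1)
LMQS@2: {C,T} ∩ {A,C} = {C} (intersection, +0)
LMNQS@2: {C} ∪ {A} = {A,C} (union, +1)
GLMNQS@2: {G} ∪ {A,C} = {A,C,G} (union, +1)
GLMNPQS@2: {A,C,G} ∩ {G} = {G} (intersection, +0)
LM@3: {G} ∪ {C} = {C,G} (union, +1)
QS@3: {T} ∪ {G} = {G,T} (union, +1)
LMQS@3: {C,G} ∩ {G,T} = {G} (intersection, +0)
LMNQS@3: {G} ∩ {G} = {G} (intersection, +0)
GLMNQS@3: {A} ∪ {G} = {A,G} (union, +1)
GLMNPQS@3: {A,G} ∪ {T} = {A,G,T} (union, +1)
LM@4: {C} ∪ {T} = {C,T} (union, +1)
QS@4: {G} ∪ {A} = {A,G} (union, +1)
LMQS@4: {C,T} ∪ {A,G} = {A,C,G,T} (union, +1)
LMNQS@4: {A,C,G,T} ∩ {A} = {A} (intersection, +0)
GLMNQS@4: {C} ∪ {A} = {A,C} (union, +1)
GLMNPQS@4: {A,C} ∪ {G} = {A,C,G} (union, +1)
LM@5: {G} ∪ {A} = {A,G} (union, +1)
QS@5: {G} ∩ {G} = {G} (intersection, +0)
LMQS@5: {A,G} ∩ {G} = {G} (intersection, +0)
LMNQS@5: {G} ∩ {G} = {G} (intersection, +0)
GLMNQS@5: {A} ∪ {G} = {A,G} (union, +1)
GLMNPQS@5: {A,G} ∪ {T} = {A,G,T} (union, +1)
LM@6: {C} ∪ {A} = {A,C} (union, +1)
QS@6: {C} ∪ {G} = {C,G} (union, +1)
LMQS@6: {A,C} ∩ {C,G} = {C} (intersection, +0)
LMNQS@6: {C} ∪ {A} = {A,C} (union, +1)
GLMNQS@6: {T} ∪ {A,C} = {A,C,T} (union, +1)
GLMNPQS@6: {A,C,T} ∪ {G} = {A,C,G,T} (union, +1)
per-site changes: [3, 3, 4, 4, 5, 3, 5]; total = 27

27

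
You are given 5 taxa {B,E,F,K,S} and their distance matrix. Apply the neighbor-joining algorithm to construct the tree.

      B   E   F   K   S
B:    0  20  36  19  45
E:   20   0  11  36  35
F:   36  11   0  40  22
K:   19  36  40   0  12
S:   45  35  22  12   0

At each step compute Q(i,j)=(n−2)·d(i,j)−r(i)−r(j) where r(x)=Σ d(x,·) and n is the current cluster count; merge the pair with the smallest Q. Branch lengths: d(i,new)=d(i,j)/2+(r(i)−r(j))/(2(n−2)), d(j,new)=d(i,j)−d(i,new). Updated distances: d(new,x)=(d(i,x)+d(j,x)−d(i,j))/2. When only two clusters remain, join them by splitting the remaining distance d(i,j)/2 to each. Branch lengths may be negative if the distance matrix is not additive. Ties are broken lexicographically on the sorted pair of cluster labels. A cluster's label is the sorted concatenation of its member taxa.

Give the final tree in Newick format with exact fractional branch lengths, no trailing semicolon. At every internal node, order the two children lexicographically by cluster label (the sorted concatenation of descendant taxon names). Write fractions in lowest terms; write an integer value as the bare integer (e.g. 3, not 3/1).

step 1: merge (K,S) at d=12, Q=-185; branch lengths K→29/6, S→43/6; new cluster KS
  updated: d(B,KS)=26, d(E,KS)=59/2, d(F,KS)=25
step 2: merge (B,KS) at d=26, Q=-221/2; branch lengths B→107/8, KS→101/8; new cluster BKS
  updated: d(BKS,E)=47/4, d(BKS,F)=35/2
step 3: merge (BKS,E) at d=47/4, Q=-161/4; branch lengths BKS→73/8, E→21/8; new cluster BEKS
  updated: d(BEKS,F)=67/8
step 4: merge (BEKS,F) at d=67/8; branch lengths BEKS→67/16, F→67/16; new cluster BEFKS
final tree: (((B:107/8,(K:29/6,S:43/6):101/8):73/8,E:21/8):67/16,F:67/16)
total length: 465/8

(((B:107/8,(K:29/6,S:43/6):101/8):73/8,E:21/8):67/16,F:67/16)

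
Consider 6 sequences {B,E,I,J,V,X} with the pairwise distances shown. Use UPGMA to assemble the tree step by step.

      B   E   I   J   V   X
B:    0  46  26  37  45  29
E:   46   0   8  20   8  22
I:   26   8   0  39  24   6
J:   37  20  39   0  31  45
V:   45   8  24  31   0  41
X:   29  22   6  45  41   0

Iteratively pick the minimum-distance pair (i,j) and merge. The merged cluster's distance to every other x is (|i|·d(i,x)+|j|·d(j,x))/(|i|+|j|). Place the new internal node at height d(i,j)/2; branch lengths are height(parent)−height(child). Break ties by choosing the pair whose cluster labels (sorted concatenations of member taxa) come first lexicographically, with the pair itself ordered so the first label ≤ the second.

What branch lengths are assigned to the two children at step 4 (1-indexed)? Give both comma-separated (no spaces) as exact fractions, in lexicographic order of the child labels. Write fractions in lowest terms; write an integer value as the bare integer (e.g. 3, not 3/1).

5,135/8

iteration 1: select I,X (d=6); attach at lengths (3, 3); label the merged cluster IX
  updated: d(B,IX)=55/2, d(E,IX)=15, d(IX,J)=42, d(IX,V)=65/2
iteration 2: select E,V (d=8); attach at lengths (4, 4); label the merged cluster EV
  updated: d(B,EV)=91/2, d(EV,IX)=95/4, d(EV,J)=51/2
iteration 3: select EV,IX (d=95/4); attach at lengths (63/8, 71/8); label the merged cluster EIVX
  updated: d(B,EIVX)=73/2, d(EIVX,J)=135/4
iteration 4: select EIVX,J (d=135/4); attach at lengths (5, 135/8); label the merged cluster EIJVX
  updated: d(B,EIJVX)=183/5
iteration 5: select B,EIJVX (d=183/5); attach at lengths (183/10, 57/40); label the merged cluster BEIJVX
final tree: (B:183/10,(((E:4,V:4):63/8,(I:3,X:3):71/8):5,J:135/8):57/40)
total length: 1447/20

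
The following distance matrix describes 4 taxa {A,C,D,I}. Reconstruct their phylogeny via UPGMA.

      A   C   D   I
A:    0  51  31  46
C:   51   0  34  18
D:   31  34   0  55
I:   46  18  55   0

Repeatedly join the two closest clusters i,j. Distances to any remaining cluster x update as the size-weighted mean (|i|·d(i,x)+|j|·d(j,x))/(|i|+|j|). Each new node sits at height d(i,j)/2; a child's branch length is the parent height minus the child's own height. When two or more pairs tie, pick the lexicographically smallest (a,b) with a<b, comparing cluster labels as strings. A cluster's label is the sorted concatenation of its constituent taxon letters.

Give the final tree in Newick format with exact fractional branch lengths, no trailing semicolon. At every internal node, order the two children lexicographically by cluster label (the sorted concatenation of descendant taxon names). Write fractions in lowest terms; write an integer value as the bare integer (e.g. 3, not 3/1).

1. join C+I (d=18) ⇒ CI; edges |C|=9, |I|=9
  updated: d(A,CI)=97/2, d(CI,D)=89/2
2. join A+D (d=31) ⇒ AD; edges |A|=31/2, |D|=31/2
  updated: d(AD,CI)=93/2
3. join AD+CI (d=93/2) ⇒ ACDI; edges |AD|=31/4, |CI|=57/4
final tree: ((A:31/2,D:31/2):31/4,(C:9,I:9):57/4)
total length: 71

((A:31/2,D:31/2):31/4,(C:9,I:9):57/4)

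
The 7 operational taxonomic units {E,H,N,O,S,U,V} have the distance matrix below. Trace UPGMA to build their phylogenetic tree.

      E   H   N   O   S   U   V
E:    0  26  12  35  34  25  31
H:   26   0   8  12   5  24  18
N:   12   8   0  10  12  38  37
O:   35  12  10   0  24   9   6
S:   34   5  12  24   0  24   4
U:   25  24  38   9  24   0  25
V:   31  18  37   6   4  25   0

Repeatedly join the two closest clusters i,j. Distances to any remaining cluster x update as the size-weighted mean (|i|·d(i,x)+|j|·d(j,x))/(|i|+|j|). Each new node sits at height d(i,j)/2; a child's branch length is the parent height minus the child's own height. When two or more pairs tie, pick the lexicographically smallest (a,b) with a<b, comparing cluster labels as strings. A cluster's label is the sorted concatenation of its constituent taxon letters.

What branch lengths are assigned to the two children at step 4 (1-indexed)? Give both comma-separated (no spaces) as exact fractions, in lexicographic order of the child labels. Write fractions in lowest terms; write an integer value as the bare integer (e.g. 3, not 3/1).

5,7

iteration 1: select S,V (d=4); attach at lengths (2, 2); label the merged cluster SV
  updated: d(E,SV)=65/2, d(H,SV)=23/2, d(N,SV)=49/2, d(O,SV)=15, d(SV,U)=49/2
iteration 2: select H,N (d=8); attach at lengths (4, 4); label the merged cluster HN
  updated: d(E,HN)=19, d(HN,O)=11, d(HN,SV)=18, d(HN,U)=31
iteration 3: select O,U (d=9); attach at lengths (9/2, 9/2); label the merged cluster OU
  updated: d(E,OU)=30, d(HN,OU)=21, d(OU,SV)=79/4
iteration 4: select HN,SV (d=18); attach at lengths (5, 7); label the merged cluster HNSV
  updated: d(E,HNSV)=103/4, d(HNSV,OU)=163/8
iteration 5: select HNSV,OU (d=163/8); attach at lengths (19/16, 91/16); label the merged cluster HNOSUV
  updated: d(E,HNOSUV)=163/6
iteration 6: select E,HNOSUV (d=163/6); attach at lengths (163/12, 163/48); label the merged cluster EHNOSUV
final tree: (E:163/12,(((H:4,N:4):5,(S:2,V:2):7):19/16,(O:9/2,U:9/2):91/16):163/48)
total length: 2729/48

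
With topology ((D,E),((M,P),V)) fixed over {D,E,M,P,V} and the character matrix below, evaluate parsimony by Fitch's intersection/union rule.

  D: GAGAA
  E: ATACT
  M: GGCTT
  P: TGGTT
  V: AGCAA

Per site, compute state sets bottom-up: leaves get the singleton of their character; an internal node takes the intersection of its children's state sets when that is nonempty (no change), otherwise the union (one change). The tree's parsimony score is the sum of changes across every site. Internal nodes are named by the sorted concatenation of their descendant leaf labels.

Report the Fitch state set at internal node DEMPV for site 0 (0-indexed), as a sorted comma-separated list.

A,G

[col 0] DE: children D:{G}, E:{A} ∪→ {A,G}; cost 1
[col 0] MP: children M:{G}, P:{T} ∪→ {G,T}; cost 1
[col 0] MPV: children MP:{G,T}, V:{A} ∪→ {A,G,T}; cost 1
[col 0] DEMPV: children DE:{A,G}, MPV:{A,G,T} ∩→ {A,G}; cost 0
[col 1] DE: children D:{A}, E:{T} ∪→ {A,T}; cost 1
[col 1] MP: children M:{G}, P:{G} ∩→ {G}; cost 0
[col 1] MPV: children MP:{G}, V:{G} ∩→ {G}; cost 0
[col 1] DEMPV: children DE:{A,T}, MPV:{G} ∪→ {A,G,T}; cost 1
[col 2] DE: children D:{G}, E:{A} ∪→ {A,G}; cost 1
[col 2] MP: children M:{C}, P:{G} ∪→ {C,G}; cost 1
[col 2] MPV: children MP:{C,G}, V:{C} ∩→ {C}; cost 0
[col 2] DEMPV: children DE:{A,G}, MPV:{C} ∪→ {A,C,G}; cost 1
[col 3] DE: children D:{A}, E:{C} ∪→ {A,C}; cost 1
[col 3] MP: children M:{T}, P:{T} ∩→ {T}; cost 0
[col 3] MPV: children MP:{T}, V:{A} ∪→ {A,T}; cost 1
[col 3] DEMPV: children DE:{A,C}, MPV:{A,T} ∩→ {A}; cost 0
[col 4] DE: children D:{A}, E:{T} ∪→ {A,T}; cost 1
[col 4] MP: children M:{T}, P:{T} ∩→ {T}; cost 0
[col 4] MPV: children MP:{T}, V:{A} ∪→ {A,T}; cost 1
[col 4] DEMPV: children DE:{A,T}, MPV:{A,T} ∩→ {A,T}; cost 0
per-site changes: [3, 2, 3, 2, 2]; total = 12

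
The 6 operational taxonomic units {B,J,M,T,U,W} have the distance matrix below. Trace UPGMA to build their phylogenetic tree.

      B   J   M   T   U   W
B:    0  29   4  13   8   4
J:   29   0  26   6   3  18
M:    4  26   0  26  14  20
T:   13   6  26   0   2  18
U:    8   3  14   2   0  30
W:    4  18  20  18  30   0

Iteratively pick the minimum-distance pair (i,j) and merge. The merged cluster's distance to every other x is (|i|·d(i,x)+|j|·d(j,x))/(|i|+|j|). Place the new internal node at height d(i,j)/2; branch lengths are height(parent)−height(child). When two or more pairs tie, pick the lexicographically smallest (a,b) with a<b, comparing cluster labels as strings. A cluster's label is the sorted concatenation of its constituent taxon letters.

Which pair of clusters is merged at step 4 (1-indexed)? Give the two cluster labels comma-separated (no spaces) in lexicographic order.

step 1: merge (T,U) at d=2; branch lengths T→1, U→1; new cluster TU
  updated: d(B,TU)=21/2, d(J,TU)=9/2, d(M,TU)=20, d(TU,W)=24
step 2: merge (B,M) at d=4; branch lengths B→2, M→2; new cluster BM
  updated: d(BM,J)=55/2, d(BM,TU)=61/4, d(BM,W)=12
step 3: merge (J,TU) at d=9/2; branch lengths J→9/4, TU→5/4; new cluster JTU
  updated: d(BM,JTU)=58/3, d(JTU,W)=22
step 4: merge (BM,W) at d=12; branch lengths BM→4, W→6; new cluster BMW
  updated: d(BMW,JTU)=182/9
step 5: merge (BMW,JTU) at d=182/9; branch lengths BMW→37/9, JTU→283/36; new cluster BJMTUW
final tree: (((B:2,M:2):4,W:6):37/9,(J:9/4,(T:1,U:1):5/4):283/36)
total length: 1133/36

BM,W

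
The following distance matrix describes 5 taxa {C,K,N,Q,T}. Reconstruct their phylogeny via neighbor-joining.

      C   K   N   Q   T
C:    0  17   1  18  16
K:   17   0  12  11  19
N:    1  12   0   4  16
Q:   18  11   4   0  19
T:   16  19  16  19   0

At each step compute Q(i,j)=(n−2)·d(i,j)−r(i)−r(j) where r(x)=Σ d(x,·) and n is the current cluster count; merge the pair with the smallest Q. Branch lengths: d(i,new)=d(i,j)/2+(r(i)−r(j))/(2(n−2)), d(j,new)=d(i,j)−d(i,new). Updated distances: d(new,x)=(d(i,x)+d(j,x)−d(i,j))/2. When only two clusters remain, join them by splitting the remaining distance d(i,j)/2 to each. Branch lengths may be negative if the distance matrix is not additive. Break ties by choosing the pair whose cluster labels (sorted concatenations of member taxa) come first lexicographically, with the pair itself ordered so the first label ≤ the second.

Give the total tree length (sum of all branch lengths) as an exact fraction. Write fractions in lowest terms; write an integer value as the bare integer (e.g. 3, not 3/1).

1. join C+N (d=1, Q=-82) ⇒ CN; edges |C|=11/3, |N|=-8/3
  updated: d(CN,K)=14, d(CN,Q)=21/2, d(CN,T)=31/2
2. join CN+T (d=31/2, Q=-125/2) ⇒ CNT; edges |CN|=35/8, |T|=89/8
  updated: d(CNT,K)=35/4, d(CNT,Q)=7
3. join CNT+K (d=35/4, Q=-107/4) ⇒ CKNT; edges |CNT|=19/8, |K|=51/8
  updated: d(CKNT,Q)=37/8
4. join CKNT+Q (d=37/8) ⇒ CKNQT; edges |CKNT|=37/16, |Q|=37/16
final tree: ((((C:11/3,N:-8/3):35/8,T:89/8):19/8,K:51/8):37/16,Q:37/16)
total length: 239/8

239/8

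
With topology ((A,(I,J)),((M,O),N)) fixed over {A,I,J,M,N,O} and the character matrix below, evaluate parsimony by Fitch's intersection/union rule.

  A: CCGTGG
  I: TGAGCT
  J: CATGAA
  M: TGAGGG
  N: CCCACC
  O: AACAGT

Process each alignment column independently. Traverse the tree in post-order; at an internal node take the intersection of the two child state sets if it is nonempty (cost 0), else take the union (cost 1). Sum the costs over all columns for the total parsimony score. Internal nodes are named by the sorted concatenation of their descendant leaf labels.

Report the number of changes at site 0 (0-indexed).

[col 0] IJ: children I:{T}, J:{C} ∪→ {C,T}; cost 1
[col 0] AIJ: children A:{C}, IJ:{C,T} ∩→ {C}; cost 0
[col 0] MO: children M:{T}, O:{A} ∪→ {A,T}; cost 1
[col 0] MNO: children MO:{A,T}, N:{C} ∪→ {A,C,T}; cost 1
[col 0] AIJMNO: children AIJ:{C}, MNO:{A,C,T} ∩→ {C}; cost 0
[col 1] IJ: children I:{G}, J:{A} ∪→ {A,G}; cost 1
[col 1] AIJ: children A:{C}, IJ:{A,G} ∪→ {A,C,G}; cost 1
[col 1] MO: children M:{G}, O:{A} ∪→ {A,G}; cost 1
[col 1] MNO: children MO:{A,G}, N:{C} ∪→ {A,C,G}; cost 1
[col 1] AIJMNO: children AIJ:{A,C,G}, MNO:{A,C,G} ∩→ {A,C,G}; cost 0
[col 2] IJ: children I:{A}, J:{T} ∪→ {A,T}; cost 1
[col 2] AIJ: children A:{G}, IJ:{A,T} ∪→ {A,G,T}; cost 1
[col 2] MO: children M:{A}, O:{C} ∪→ {A,C}; cost 1
[col 2] MNO: children MO:{A,C}, N:{C} ∩→ {C}; cost 0
[col 2] AIJMNO: children AIJ:{A,G,T}, MNO:{C} ∪→ {A,C,G,T}; cost 1
[col 3] IJ: children I:{G}, J:{G} ∩→ {G}; cost 0
[col 3] AIJ: children A:{T}, IJ:{G} ∪→ {G,T}; cost 1
[col 3] MO: children M:{G}, O:{A} ∪→ {A,G}; cost 1
[col 3] MNO: children MO:{A,G}, N:{A} ∩→ {A}; cost 0
[col 3] AIJMNO: children AIJ:{G,T}, MNO:{A} ∪→ {A,G,T}; cost 1
[col 4] IJ: children I:{C}, J:{A} ∪→ {A,C}; cost 1
[col 4] AIJ: children A:{G}, IJ:{A,C} ∪→ {A,C,G}; cost 1
[col 4] MO: children M:{G}, O:{G} ∩→ {G}; cost 0
[col 4] MNO: children MO:{G}, N:{C} ∪→ {C,G}; cost 1
[col 4] AIJMNO: children AIJ:{A,C,G}, MNO:{C,G} ∩→ {C,G}; cost 0
[col 5] IJ: children I:{T}, J:{A} ∪→ {A,T}; cost 1
[col 5] AIJ: children A:{G}, IJ:{A,T} ∪→ {A,G,T}; cost 1
[col 5] MO: children M:{G}, O:{T} ∪→ {G,T}; cost 1
[col 5] MNO: children MO:{G,T}, N:{C} ∪→ {C,G,T}; cost 1
[col 5] AIJMNO: children AIJ:{A,G,T}, MNO:{C,G,T} ∩→ {G,T}; cost 0
per-site changes: [3, 4, 4, 3, 3, 4]; total = 21

3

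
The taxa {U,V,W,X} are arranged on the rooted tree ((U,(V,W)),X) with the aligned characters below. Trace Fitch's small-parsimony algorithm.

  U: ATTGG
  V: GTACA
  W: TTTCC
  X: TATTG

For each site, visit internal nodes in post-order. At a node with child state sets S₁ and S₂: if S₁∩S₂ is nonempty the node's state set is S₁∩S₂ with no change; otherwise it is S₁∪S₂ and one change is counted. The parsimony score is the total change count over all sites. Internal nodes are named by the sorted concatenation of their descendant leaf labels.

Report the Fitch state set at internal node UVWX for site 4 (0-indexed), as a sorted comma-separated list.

G

site 0, node VW: V={G} ∪ W={T} → {G,T} (+1)
site 0, node UVW: U={A} ∪ VW={G,T} → {A,G,T} (+1)
site 0, node UVWX: UVW={A,G,T} ∩ X={T} → {T} (+0)
site 1, node VW: V={T} ∩ W={T} → {T} (+0)
site 1, node UVW: U={T} ∩ VW={T} → {T} (+0)
site 1, node UVWX: UVW={T} ∪ X={A} → {A,T} (+1)
site 2, node VW: V={A} ∪ W={T} → {A,T} (+1)
site 2, node UVW: U={T} ∩ VW={A,T} → {T} (+0)
site 2, node UVWX: UVW={T} ∩ X={T} → {T} (+0)
site 3, node VW: V={C} ∩ W={C} → {C} (+0)
site 3, node UVW: U={G} ∪ VW={C} → {C,G} (+1)
site 3, node UVWX: UVW={C,G} ∪ X={T} → {C,G,T} (+1)
site 4, node VW: V={A} ∪ W={C} → {A,C} (+1)
site 4, node UVW: U={G} ∪ VW={A,C} → {A,C,G} (+1)
site 4, node UVWX: UVW={A,C,G} ∩ X={G} → {G} (+0)
per-site changes: [2, 1, 1, 2, 2]; total = 8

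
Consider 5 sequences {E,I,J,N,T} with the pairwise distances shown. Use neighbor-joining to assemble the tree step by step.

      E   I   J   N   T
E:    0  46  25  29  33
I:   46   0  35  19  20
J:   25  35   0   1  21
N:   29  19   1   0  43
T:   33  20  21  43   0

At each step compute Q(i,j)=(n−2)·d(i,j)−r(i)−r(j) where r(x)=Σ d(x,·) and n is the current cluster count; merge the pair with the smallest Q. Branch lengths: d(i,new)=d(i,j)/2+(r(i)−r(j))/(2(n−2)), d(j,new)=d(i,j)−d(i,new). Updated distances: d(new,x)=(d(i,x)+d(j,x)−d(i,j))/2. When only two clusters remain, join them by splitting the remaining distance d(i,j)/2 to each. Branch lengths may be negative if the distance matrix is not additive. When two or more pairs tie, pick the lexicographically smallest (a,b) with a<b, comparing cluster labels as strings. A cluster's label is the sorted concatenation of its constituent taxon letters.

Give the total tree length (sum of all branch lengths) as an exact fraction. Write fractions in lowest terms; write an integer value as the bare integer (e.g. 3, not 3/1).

iteration 1: select I,T (d=20, Q=-177); attach at lengths (21/2, 19/2); label the merged cluster IT
  updated: d(E,IT)=59/2, d(IT,J)=18, d(IT,N)=21
iteration 2: select E,IT (d=59/2, Q=-93); attach at lengths (37/2, 11); label the merged cluster EIT
  updated: d(EIT,J)=27/4, d(EIT,N)=41/4
iteration 3: select EIT,J (d=27/4, Q=-18); attach at lengths (8, -5/4); label the merged cluster EIJT
  updated: d(EIJT,N)=9/4
iteration 4: select EIJT,N (d=9/4); attach at lengths (9/8, 9/8); label the merged cluster EIJNT
final tree: (((E:37/2,(I:21/2,T:19/2):11):8,J:-5/4):9/8,N:9/8)
total length: 117/2

117/2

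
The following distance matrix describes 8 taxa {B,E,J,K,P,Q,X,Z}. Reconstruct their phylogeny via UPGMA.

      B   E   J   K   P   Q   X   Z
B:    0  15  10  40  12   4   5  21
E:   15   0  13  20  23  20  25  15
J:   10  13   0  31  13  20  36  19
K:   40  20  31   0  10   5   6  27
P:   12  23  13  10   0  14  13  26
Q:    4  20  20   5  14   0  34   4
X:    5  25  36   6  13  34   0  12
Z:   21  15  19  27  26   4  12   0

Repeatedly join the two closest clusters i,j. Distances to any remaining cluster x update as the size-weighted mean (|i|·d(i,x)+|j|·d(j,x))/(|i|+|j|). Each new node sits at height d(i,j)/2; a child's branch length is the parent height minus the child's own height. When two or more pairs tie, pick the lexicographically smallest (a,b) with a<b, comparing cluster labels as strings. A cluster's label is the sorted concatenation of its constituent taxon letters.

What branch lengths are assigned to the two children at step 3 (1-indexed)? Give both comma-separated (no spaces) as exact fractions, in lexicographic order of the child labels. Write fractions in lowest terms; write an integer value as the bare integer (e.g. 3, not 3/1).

11/4,23/4

iteration 1: select B,Q (d=4); attach at lengths (2, 2); label the merged cluster BQ
  updated: d(BQ,E)=35/2, d(BQ,J)=15, d(BQ,K)=45/2, d(BQ,P)=13, d(BQ,X)=39/2, d(BQ,Z)=25/2
iteration 2: select K,X (d=6); attach at lengths (3, 3); label the merged cluster KX
  updated: d(BQ,KX)=21, d(E,KX)=45/2, d(J,KX)=67/2, d(KX,P)=23/2, d(KX,Z)=39/2
iteration 3: select KX,P (d=23/2); attach at lengths (11/4, 23/4); label the merged cluster KPX
  updated: d(BQ,KPX)=55/3, d(E,KPX)=68/3, d(J,KPX)=80/3, d(KPX,Z)=65/3
iteration 4: select BQ,Z (d=25/2); attach at lengths (17/4, 25/4); label the merged cluster BQZ
  updated: d(BQZ,E)=50/3, d(BQZ,J)=49/3, d(BQZ,KPX)=175/9
iteration 5: select E,J (d=13); attach at lengths (13/2, 13/2); label the merged cluster EJ
  updated: d(BQZ,EJ)=33/2, d(EJ,KPX)=74/3
iteration 6: select BQZ,EJ (d=33/2); attach at lengths (2, 7/4); label the merged cluster BEJQZ
  updated: d(BEJQZ,KPX)=323/15
iteration 7: select BEJQZ,KPX (d=323/15); attach at lengths (151/60, 301/60); label the merged cluster BEJKPQXZ
final tree: ((((B:2,Q:2):17/4,Z:25/4):2,(E:13/2,J:13/2):7/4):151/60,((K:3,X:3):11/4,P:23/4):301/60)
total length: 3197/60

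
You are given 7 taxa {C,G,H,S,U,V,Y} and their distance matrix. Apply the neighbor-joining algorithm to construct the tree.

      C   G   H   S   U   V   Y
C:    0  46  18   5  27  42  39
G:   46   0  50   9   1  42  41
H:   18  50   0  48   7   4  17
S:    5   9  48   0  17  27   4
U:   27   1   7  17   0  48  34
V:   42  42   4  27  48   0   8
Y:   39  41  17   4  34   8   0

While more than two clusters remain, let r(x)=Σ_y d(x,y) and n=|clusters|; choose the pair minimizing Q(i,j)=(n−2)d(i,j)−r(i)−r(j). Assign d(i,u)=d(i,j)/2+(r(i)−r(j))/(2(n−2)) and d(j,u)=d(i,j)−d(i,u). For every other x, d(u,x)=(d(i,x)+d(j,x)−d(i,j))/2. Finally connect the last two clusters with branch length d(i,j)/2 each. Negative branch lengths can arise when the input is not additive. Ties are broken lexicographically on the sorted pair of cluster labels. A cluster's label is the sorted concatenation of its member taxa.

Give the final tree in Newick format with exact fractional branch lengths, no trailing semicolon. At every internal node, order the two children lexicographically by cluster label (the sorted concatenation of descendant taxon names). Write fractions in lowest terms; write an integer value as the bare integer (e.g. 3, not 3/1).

step 1: merge (G,U) at d=1, Q=-318; branch lengths G→6, U→-5; new cluster GU
  updated: d(C,GU)=36, d(GU,H)=28, d(GU,S)=25/2, d(GU,V)=89/2, d(GU,Y)=37
step 2: merge (H,V) at d=4, Q=-449/2; branch lengths H→11/16, V→53/16; new cluster HV
  updated: d(C,HV)=28, d(GU,HV)=137/4, d(HV,S)=71/2, d(HV,Y)=21/2
step 3: merge (HV,Y) at d=21/2, Q=-669/4; branch lengths HV→197/24, Y→55/24; new cluster HVY
  updated: d(C,HVY)=113/4, d(GU,HVY)=243/8, d(HVY,S)=29/2
step 4: merge (C,S) at d=5, Q=-365/4; branch lengths C→189/16, S→-109/16; new cluster CS
  updated: d(CS,GU)=87/4, d(CS,HVY)=151/8
step 5: merge (CS,GU) at d=87/4, Q=-71; branch lengths CS→41/8, GU→133/8; new cluster CGSU
  updated: d(CGSU,HVY)=55/4
step 6: merge (CGSU,HVY) at d=55/4; branch lengths CGSU→55/8, HVY→55/8; new cluster CGHSUVY
final tree: (((C:189/16,S:-109/16):41/8,(G:6,U:-5):133/8):55/8,((H:11/16,V:53/16):197/24,Y:55/24):55/8)
total length: 56

(((C:189/16,S:-109/16):41/8,(G:6,U:-5):133/8):55/8,((H:11/16,V:53/16):197/24,Y:55/24):55/8)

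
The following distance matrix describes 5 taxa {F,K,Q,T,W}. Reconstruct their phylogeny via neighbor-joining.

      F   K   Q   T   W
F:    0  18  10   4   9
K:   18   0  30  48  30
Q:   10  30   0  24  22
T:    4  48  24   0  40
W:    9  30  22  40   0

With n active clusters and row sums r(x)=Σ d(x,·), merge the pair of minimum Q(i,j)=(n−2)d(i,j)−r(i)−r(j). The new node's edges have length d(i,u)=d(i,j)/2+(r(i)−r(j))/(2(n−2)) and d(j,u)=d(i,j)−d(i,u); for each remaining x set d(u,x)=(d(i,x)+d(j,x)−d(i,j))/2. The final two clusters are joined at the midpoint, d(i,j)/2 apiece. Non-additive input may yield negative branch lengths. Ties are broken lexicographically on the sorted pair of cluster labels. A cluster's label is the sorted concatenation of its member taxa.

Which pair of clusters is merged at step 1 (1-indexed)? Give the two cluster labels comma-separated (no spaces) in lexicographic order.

1. join F+T (d=4, Q=-145) ⇒ FT; edges |F|=-21/2, |T|=29/2
  updated: d(FT,K)=31, d(FT,Q)=15, d(FT,W)=45/2
2. join FT+Q (d=15, Q=-211/2) ⇒ FQT; edges |FT|=63/8, |Q|=57/8
  updated: d(FQT,K)=23, d(FQT,W)=59/4
3. join FQT+K (d=23, Q=-271/4) ⇒ FKQT; edges |FQT|=31/8, |K|=153/8
  updated: d(FKQT,W)=87/8
4. join FKQT+W (d=87/8) ⇒ FKQTW; edges |FKQT|=87/16, |W|=87/16
final tree: ((((F:-21/2,T:29/2):63/8,Q:57/8):31/8,K:153/8):87/16,W:87/16)
total length: 423/8

F,T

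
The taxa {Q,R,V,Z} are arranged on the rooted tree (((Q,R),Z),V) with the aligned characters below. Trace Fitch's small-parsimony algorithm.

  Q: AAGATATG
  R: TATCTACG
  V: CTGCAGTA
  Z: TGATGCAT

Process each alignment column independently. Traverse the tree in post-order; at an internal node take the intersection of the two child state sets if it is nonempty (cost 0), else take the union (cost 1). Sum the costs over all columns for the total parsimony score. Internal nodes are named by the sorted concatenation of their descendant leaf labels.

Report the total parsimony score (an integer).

QR@0: {A} ∪ {T} = {A,T} (union, +1)
QRZ@0: {A,T} ∩ {T} = {T} (intersection, +0)
QRVZ@0: {T} ∪ {C} = {C,T} (union, +1)
QR@1: {A} ∩ {A} = {A} (intersection, +0)
QRZ@1: {A} ∪ {G} = {A,G} (union, +1)
QRVZ@1: {A,G} ∪ {T} = {A,G,T} (union, +1)
QR@2: {G} ∪ {T} = {G,T} (union, +1)
QRZ@2: {G,T} ∪ {A} = {A,G,T} (union, +1)
QRVZ@2: {A,G,T} ∩ {G} = {G} (intersection, +0)
QR@3: {A} ∪ {C} = {A,C} (union, +1)
QRZ@3: {A,C} ∪ {T} = {A,C,T} (union, +1)
QRVZ@3: {A,C,T} ∩ {C} = {C} (intersection, +0)
QR@4: {T} ∩ {T} = {T} (intersection, +0)
QRZ@4: {T} ∪ {G} = {G,T} (union, +1)
QRVZ@4: {G,T} ∪ {A} = {A,G,T} (union, +1)
QR@5: {A} ∩ {A} = {A} (intersection, +0)
QRZ@5: {A} ∪ {C} = {A,C} (union, +1)
QRVZ@5: {A,C} ∪ {G} = {A,C,G} (union, +1)
QR@6: {T} ∪ {C} = {C,T} (union, +1)
QRZ@6: {C,T} ∪ {A} = {A,C,T} (union, +1)
QRVZ@6: {A,C,T} ∩ {T} = {T} (intersection, +0)
QR@7: {G} ∩ {G} = {G} (intersection, +0)
QRZ@7: {G} ∪ {T} = {G,T} (union, +1)
QRVZ@7: {G,T} ∪ {A} = {A,G,T} (union, +1)
per-site changes: [2, 2, 2, 2, 2, 2, 2, 2]; total = 16

16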